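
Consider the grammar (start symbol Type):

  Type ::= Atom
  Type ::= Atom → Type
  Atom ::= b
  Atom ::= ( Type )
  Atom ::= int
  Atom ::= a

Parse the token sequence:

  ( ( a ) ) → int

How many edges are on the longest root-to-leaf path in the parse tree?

6

[Type [Atom ( [Type [Atom ( [Type [Atom a]] )]] )] → [Type [Atom int]]]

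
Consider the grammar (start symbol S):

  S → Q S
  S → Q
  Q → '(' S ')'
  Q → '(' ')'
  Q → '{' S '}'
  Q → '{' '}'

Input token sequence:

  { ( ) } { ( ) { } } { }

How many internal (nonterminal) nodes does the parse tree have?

12

[S [Q { [S [Q ( )]] }] [S [Q { [S [Q ( )] [S [Q { }]]] }] [S [Q { }]]]]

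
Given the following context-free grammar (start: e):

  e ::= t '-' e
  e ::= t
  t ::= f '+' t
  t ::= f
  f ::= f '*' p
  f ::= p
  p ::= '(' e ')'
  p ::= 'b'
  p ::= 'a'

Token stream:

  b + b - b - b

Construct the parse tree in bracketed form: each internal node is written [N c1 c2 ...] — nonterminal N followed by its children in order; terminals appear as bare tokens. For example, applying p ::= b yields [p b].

[e [t [f [p b]] + [t [f [p b]]]] - [e [t [f [p b]]] - [e [t [f [p b]]]]]]

e
t - e
f + t - e
p + t - e
b + t - e
b + f - e
b + p - e
b + b - e
b + b - t - e
b + b - f - e
b + b - p - e
b + b - b - e
b + b - b - t
b + b - b - f
b + b - b - p
b + b - b - b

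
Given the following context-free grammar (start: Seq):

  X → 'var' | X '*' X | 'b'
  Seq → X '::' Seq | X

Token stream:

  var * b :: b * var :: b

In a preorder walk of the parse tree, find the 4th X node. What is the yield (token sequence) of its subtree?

b * var

[Seq [X [X var] * [X b]] :: [Seq [X [X b] * [X var]] :: [Seq [X b]]]]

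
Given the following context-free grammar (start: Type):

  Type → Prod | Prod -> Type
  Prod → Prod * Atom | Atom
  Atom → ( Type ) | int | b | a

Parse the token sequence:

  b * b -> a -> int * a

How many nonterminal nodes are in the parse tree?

[Type [Prod [Prod [Atom b]] * [Atom b]] -> [Type [Prod [Atom a]] -> [Type [Prod [Prod [Atom int]] * [Atom a]]]]]

13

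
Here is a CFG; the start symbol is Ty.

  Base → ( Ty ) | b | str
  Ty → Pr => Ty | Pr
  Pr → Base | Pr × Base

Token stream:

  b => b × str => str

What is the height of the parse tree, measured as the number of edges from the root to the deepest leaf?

5

[Ty [Pr [Base b]] => [Ty [Pr [Pr [Base b]] × [Base str]] => [Ty [Pr [Base str]]]]]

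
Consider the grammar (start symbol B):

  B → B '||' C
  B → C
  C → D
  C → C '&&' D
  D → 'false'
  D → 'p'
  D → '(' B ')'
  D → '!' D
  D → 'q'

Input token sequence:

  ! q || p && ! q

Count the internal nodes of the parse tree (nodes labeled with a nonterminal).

[B [B [C [D ! [D q]]]] || [C [C [D p]] && [D ! [D q]]]]

10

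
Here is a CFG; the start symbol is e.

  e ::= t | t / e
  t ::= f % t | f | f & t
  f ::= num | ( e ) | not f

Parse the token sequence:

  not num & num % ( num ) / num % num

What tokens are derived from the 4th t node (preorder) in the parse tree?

num

[e [t [f not [f num]] & [t [f num] % [t [f ( [e [t [f num]]] )]]]] / [e [t [f num] % [t [f num]]]]]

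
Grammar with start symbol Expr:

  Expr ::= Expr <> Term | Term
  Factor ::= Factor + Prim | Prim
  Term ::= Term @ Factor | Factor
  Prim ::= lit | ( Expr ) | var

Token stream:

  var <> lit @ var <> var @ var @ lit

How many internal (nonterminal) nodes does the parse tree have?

21

[Expr [Expr [Expr [Term [Factor [Prim var]]]] <> [Term [Term [Factor [Prim lit]]] @ [Factor [Prim var]]]] <> [Term [Term [Term [Factor [Prim var]]] @ [Factor [Prim var]]] @ [Factor [Prim lit]]]]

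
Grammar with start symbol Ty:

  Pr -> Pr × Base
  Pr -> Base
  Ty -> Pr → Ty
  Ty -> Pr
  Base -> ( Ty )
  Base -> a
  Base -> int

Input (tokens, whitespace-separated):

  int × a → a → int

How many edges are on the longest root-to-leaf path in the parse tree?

[Ty [Pr [Pr [Base int]] × [Base a]] → [Ty [Pr [Base a]] → [Ty [Pr [Base int]]]]]

5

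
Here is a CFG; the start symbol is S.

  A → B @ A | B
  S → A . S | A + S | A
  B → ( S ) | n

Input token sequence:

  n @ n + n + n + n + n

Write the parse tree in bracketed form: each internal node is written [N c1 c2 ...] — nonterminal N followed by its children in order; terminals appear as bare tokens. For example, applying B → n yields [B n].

S
A + S
B @ A + S
n @ A + S
n @ B + S
n @ n + S
n @ n + A + S
n @ n + B + S
n @ n + n + S
n @ n + n + A + S
n @ n + n + B + S
n @ n + n + n + S
n @ n + n + n + A + S
n @ n + n + n + B + S
n @ n + n + n + n + S
n @ n + n + n + n + A
n @ n + n + n + n + B
n @ n + n + n + n + n

[S [A [B n] @ [A [B n]]] + [S [A [B n]] + [S [A [B n]] + [S [A [B n]] + [S [A [B n]]]]]]]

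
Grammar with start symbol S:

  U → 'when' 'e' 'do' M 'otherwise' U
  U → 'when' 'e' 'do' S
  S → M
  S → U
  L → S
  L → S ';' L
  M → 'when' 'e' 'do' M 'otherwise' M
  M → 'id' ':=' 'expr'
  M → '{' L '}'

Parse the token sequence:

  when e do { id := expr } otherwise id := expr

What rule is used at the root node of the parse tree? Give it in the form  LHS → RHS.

[S [M when e do [M { [L [S [M id := expr]]] }] otherwise [M id := expr]]]

S → M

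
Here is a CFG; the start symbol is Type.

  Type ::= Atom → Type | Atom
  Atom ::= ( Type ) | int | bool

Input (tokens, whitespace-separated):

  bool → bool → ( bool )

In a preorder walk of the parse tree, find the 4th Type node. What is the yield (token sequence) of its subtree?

bool

[Type [Atom bool] → [Type [Atom bool] → [Type [Atom ( [Type [Atom bool]] )]]]]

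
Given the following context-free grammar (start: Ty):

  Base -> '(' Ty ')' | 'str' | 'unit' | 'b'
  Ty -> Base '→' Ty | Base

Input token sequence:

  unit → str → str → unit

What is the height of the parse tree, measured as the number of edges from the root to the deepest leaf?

5

[Ty [Base unit] → [Ty [Base str] → [Ty [Base str] → [Ty [Base unit]]]]]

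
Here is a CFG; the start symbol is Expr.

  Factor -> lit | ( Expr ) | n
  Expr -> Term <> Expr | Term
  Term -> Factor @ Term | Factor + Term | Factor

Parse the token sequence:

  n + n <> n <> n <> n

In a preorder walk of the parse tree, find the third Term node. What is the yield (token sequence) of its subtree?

[Expr [Term [Factor n] + [Term [Factor n]]] <> [Expr [Term [Factor n]] <> [Expr [Term [Factor n]] <> [Expr [Term [Factor n]]]]]]

n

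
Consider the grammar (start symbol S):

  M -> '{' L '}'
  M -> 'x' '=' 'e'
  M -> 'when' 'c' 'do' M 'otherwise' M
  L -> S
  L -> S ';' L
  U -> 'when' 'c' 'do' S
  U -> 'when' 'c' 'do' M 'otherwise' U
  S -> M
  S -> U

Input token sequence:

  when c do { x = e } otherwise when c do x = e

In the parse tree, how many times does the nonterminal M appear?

3

[S [U when c do [M { [L [S [M x = e]]] }] otherwise [U when c do [S [M x = e]]]]]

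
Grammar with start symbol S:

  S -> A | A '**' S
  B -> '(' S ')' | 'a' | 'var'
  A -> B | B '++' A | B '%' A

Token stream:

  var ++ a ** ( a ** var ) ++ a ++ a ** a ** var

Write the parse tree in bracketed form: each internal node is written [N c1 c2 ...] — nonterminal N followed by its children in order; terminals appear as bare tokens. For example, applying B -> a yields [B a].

[S [A [B var] ++ [A [B a]]] ** [S [A [B ( [S [A [B a]] ** [S [A [B var]]]] )] ++ [A [B a] ++ [A [B a]]]] ** [S [A [B a]] ** [S [A [B var]]]]]]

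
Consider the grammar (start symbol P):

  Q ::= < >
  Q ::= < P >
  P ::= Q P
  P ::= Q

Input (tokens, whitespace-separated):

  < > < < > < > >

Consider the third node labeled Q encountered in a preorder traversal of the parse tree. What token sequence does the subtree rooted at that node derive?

< >

[P [Q < >] [P [Q < [P [Q < >] [P [Q < >]]] >]]]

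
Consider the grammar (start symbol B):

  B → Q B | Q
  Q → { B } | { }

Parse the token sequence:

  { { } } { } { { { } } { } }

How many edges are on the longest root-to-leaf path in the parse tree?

8

[B [Q { [B [Q { }]] }] [B [Q { }] [B [Q { [B [Q { [B [Q { }]] }] [B [Q { }]]] }]]]]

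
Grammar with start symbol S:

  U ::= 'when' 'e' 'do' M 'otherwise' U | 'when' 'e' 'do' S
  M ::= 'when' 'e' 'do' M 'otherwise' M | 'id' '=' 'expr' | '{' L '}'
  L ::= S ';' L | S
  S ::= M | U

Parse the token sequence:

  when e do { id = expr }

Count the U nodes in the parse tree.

[S [U when e do [S [M { [L [S [M id = expr]]] }]]]]

1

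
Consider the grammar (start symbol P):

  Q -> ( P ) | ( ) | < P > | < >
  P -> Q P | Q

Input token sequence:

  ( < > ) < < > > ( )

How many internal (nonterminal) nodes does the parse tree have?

[P [Q ( [P [Q < >]] )] [P [Q < [P [Q < >]] >] [P [Q ( )]]]]

10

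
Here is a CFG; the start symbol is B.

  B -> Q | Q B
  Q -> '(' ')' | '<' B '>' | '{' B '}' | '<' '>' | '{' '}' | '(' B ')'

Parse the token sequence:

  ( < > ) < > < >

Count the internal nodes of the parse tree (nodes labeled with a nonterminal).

[B [Q ( [B [Q < >]] )] [B [Q < >] [B [Q < >]]]]

8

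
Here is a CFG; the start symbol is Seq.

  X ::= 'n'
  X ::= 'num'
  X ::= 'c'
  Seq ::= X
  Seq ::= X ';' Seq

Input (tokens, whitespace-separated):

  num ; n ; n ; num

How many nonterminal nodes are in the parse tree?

8

[Seq [X num] ; [Seq [X n] ; [Seq [X n] ; [Seq [X num]]]]]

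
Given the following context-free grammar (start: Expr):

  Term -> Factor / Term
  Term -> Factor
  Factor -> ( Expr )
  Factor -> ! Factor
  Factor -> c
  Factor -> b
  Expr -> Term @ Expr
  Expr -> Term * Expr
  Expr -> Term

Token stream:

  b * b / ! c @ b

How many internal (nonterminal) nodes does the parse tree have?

12

[Expr [Term [Factor b]] * [Expr [Term [Factor b] / [Term [Factor ! [Factor c]]]] @ [Expr [Term [Factor b]]]]]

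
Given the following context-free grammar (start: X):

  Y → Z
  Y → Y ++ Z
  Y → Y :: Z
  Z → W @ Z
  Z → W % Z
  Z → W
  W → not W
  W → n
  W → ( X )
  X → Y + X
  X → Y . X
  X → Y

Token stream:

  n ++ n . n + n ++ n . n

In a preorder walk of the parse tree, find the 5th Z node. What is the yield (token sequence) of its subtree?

[X [Y [Y [Z [W n]]] ++ [Z [W n]]] . [X [Y [Z [W n]]] + [X [Y [Y [Z [W n]]] ++ [Z [W n]]] . [X [Y [Z [W n]]]]]]]

n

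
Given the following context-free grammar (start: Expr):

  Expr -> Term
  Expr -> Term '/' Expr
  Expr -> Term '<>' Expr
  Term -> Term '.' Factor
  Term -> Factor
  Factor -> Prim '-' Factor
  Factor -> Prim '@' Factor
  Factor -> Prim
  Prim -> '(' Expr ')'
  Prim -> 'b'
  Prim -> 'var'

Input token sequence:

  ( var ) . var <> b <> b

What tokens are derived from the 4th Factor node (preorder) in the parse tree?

b

[Expr [Term [Term [Factor [Prim ( [Expr [Term [Factor [Prim var]]]] )]]] . [Factor [Prim var]]] <> [Expr [Term [Factor [Prim b]]] <> [Expr [Term [Factor [Prim b]]]]]]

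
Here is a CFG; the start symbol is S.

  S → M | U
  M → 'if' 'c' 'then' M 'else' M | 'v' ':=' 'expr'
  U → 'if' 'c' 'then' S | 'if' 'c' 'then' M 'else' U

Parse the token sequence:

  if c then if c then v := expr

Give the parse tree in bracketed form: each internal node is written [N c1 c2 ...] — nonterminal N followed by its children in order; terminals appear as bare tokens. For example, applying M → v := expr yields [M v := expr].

S
U
if c then S
if c then U
if c then if c then S
if c then if c then M
if c then if c then v := expr

[S [U if c then [S [U if c then [S [M v := expr]]]]]]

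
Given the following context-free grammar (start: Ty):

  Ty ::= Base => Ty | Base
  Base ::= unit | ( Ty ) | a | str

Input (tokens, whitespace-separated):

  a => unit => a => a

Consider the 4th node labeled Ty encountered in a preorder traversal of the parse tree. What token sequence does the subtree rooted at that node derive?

a

[Ty [Base a] => [Ty [Base unit] => [Ty [Base a] => [Ty [Base a]]]]]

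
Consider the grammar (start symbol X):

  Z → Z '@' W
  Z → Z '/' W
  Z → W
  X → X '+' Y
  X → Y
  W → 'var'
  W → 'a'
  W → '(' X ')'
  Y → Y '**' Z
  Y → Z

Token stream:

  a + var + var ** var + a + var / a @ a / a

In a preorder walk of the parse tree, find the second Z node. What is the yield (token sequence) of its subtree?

var

[X [X [X [X [X [Y [Z [W a]]]] + [Y [Z [W var]]]] + [Y [Y [Z [W var]]] ** [Z [W var]]]] + [Y [Z [W a]]]] + [Y [Z [Z [Z [Z [W var]] / [W a]] @ [W a]] / [W a]]]]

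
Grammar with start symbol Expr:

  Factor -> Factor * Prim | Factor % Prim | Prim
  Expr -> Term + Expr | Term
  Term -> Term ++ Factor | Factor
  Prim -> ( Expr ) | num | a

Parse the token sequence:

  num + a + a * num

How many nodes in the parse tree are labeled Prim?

[Expr [Term [Factor [Prim num]]] + [Expr [Term [Factor [Prim a]]] + [Expr [Term [Factor [Factor [Prim a]] * [Prim num]]]]]]

4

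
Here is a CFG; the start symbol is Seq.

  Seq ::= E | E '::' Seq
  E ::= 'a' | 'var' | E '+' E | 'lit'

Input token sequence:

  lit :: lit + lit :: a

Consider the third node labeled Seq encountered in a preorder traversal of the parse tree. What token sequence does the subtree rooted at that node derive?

[Seq [E lit] :: [Seq [E [E lit] + [E lit]] :: [Seq [E a]]]]

a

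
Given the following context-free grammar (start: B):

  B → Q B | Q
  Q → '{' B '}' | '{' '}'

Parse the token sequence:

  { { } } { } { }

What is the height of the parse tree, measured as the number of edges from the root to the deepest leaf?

4

[B [Q { [B [Q { }]] }] [B [Q { }] [B [Q { }]]]]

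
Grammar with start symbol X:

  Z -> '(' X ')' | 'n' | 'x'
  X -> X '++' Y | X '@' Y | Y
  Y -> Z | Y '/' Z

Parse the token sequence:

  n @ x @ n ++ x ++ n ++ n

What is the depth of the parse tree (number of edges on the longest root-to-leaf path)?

8

[X [X [X [X [X [X [Y [Z n]]] @ [Y [Z x]]] @ [Y [Z n]]] ++ [Y [Z x]]] ++ [Y [Z n]]] ++ [Y [Z n]]]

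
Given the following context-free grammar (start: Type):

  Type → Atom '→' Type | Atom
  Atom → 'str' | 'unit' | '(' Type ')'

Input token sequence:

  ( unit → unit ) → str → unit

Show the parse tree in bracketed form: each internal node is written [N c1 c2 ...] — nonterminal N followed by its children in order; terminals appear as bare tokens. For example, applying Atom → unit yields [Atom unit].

[Type [Atom ( [Type [Atom unit] → [Type [Atom unit]]] )] → [Type [Atom str] → [Type [Atom unit]]]]

Type
Atom → Type
( Type ) → Type
( Atom → Type ) → Type
( unit → Type ) → Type
( unit → Atom ) → Type
( unit → unit ) → Type
( unit → unit ) → Atom → Type
( unit → unit ) → str → Type
( unit → unit ) → str → Atom
( unit → unit ) → str → unit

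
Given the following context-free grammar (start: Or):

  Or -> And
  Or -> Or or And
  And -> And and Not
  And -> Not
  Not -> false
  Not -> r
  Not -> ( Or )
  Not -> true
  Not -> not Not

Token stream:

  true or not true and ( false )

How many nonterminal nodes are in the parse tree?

12

[Or [Or [And [Not true]]] or [And [And [Not not [Not true]]] and [Not ( [Or [And [Not false]]] )]]]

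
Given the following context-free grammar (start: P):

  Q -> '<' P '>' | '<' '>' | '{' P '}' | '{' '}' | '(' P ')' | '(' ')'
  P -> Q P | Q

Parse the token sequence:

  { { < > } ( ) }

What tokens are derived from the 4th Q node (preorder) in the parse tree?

( )

[P [Q { [P [Q { [P [Q < >]] }] [P [Q ( )]]] }]]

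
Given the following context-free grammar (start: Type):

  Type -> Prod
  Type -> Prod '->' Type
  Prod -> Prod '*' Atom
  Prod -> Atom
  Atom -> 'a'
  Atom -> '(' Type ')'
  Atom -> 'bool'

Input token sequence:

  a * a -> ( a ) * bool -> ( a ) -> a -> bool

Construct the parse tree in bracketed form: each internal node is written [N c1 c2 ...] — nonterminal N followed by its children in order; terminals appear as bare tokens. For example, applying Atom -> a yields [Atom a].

[Type [Prod [Prod [Atom a]] * [Atom a]] -> [Type [Prod [Prod [Atom ( [Type [Prod [Atom a]]] )]] * [Atom bool]] -> [Type [Prod [Atom ( [Type [Prod [Atom a]]] )]] -> [Type [Prod [Atom a]] -> [Type [Prod [Atom bool]]]]]]]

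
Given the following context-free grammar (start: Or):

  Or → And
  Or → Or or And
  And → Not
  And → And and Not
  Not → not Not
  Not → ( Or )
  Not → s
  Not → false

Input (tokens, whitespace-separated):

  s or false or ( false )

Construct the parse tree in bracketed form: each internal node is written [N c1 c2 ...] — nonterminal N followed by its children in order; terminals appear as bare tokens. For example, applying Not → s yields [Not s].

Or
Or or And
Or or And or And
And or And or And
Not or And or And
s or And or And
s or Not or And
s or false or And
s or false or Not
s or false or ( Or )
s or false or ( And )
s or false or ( Not )
s or false or ( false )

[Or [Or [Or [And [Not s]]] or [And [Not false]]] or [And [Not ( [Or [And [Not false]]] )]]]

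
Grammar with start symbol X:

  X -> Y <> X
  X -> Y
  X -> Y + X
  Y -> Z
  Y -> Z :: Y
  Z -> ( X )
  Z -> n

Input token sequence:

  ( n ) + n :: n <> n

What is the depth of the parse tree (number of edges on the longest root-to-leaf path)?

6

[X [Y [Z ( [X [Y [Z n]]] )]] + [X [Y [Z n] :: [Y [Z n]]] <> [X [Y [Z n]]]]]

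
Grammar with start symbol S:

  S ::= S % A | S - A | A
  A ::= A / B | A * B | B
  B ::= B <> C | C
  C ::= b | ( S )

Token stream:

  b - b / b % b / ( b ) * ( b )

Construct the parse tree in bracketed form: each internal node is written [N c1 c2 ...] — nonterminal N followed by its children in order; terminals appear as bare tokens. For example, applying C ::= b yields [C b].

[S [S [S [A [B [C b]]]] - [A [A [B [C b]]] / [B [C b]]]] % [A [A [A [B [C b]]] / [B [C ( [S [A [B [C b]]]] )]]] * [B [C ( [S [A [B [C b]]]] )]]]]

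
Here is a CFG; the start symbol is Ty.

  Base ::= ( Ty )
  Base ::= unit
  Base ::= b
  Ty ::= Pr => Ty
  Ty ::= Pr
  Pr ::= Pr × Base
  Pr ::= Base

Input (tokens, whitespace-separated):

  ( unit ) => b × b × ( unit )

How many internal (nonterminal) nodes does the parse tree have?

16

[Ty [Pr [Base ( [Ty [Pr [Base unit]]] )]] => [Ty [Pr [Pr [Pr [Base b]] × [Base b]] × [Base ( [Ty [Pr [Base unit]]] )]]]]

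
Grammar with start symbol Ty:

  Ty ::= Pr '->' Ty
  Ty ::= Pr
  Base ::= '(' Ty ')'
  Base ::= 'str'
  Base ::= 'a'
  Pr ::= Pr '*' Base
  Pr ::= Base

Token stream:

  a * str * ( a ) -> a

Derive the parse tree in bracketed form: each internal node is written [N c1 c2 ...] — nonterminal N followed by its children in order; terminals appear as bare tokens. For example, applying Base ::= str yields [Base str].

[Ty [Pr [Pr [Pr [Base a]] * [Base str]] * [Base ( [Ty [Pr [Base a]]] )]] -> [Ty [Pr [Base a]]]]

Ty
Pr -> Ty
Pr * Base -> Ty
Pr * Base * Base -> Ty
Base * Base * Base -> Ty
a * Base * Base -> Ty
a * str * Base -> Ty
a * str * ( Ty ) -> Ty
a * str * ( Pr ) -> Ty
a * str * ( Base ) -> Ty
a * str * ( a ) -> Ty
a * str * ( a ) -> Pr
a * str * ( a ) -> Base
a * str * ( a ) -> a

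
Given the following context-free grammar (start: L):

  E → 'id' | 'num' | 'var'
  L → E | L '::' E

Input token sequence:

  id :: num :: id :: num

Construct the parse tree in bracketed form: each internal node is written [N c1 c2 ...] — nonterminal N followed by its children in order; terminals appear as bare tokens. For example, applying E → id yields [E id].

[L [L [L [L [E id]] :: [E num]] :: [E id]] :: [E num]]

L
L :: E
L :: E :: E
L :: E :: E :: E
E :: E :: E :: E
id :: E :: E :: E
id :: num :: E :: E
id :: num :: id :: E
id :: num :: id :: num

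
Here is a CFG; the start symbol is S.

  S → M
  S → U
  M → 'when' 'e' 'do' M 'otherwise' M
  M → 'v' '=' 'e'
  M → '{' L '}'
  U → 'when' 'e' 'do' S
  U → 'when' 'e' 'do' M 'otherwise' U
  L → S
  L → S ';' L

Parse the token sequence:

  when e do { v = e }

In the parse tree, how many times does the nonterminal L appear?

[S [U when e do [S [M { [L [S [M v = e]]] }]]]]

1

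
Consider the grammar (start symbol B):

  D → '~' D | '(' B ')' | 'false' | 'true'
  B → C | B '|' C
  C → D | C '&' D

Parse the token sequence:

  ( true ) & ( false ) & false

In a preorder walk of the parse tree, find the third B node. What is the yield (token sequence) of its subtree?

false

[B [C [C [C [D ( [B [C [D true]]] )]] & [D ( [B [C [D false]]] )]] & [D false]]]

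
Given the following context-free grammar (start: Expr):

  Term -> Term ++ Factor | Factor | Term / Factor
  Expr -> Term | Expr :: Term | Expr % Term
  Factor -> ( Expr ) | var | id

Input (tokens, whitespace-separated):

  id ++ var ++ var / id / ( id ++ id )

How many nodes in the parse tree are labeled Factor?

7

[Expr [Term [Term [Term [Term [Term [Factor id]] ++ [Factor var]] ++ [Factor var]] / [Factor id]] / [Factor ( [Expr [Term [Term [Factor id]] ++ [Factor id]]] )]]]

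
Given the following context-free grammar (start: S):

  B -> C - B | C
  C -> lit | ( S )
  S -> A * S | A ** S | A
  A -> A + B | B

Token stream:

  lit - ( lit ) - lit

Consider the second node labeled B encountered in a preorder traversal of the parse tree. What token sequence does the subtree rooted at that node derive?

[S [A [B [C lit] - [B [C ( [S [A [B [C lit]]]] )] - [B [C lit]]]]]]

( lit ) - lit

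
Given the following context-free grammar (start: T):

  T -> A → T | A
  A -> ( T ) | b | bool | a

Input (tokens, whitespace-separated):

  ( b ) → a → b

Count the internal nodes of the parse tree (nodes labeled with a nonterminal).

8

[T [A ( [T [A b]] )] → [T [A a] → [T [A b]]]]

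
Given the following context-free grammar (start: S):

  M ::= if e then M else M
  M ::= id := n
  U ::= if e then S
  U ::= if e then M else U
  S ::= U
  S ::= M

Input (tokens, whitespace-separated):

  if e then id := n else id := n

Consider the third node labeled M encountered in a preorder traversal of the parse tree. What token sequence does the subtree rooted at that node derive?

id := n

[S [M if e then [M id := n] else [M id := n]]]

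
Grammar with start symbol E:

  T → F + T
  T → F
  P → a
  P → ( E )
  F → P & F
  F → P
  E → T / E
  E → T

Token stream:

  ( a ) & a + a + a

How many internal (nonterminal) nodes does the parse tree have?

[E [T [F [P ( [E [T [F [P a]]]] )] & [F [P a]]] + [T [F [P a]] + [T [F [P a]]]]]]

16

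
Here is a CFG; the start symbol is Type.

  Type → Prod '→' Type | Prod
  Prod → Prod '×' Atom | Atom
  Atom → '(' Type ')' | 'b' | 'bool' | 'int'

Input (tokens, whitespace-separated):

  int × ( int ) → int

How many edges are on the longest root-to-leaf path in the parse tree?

[Type [Prod [Prod [Atom int]] × [Atom ( [Type [Prod [Atom int]]] )]] → [Type [Prod [Atom int]]]]

6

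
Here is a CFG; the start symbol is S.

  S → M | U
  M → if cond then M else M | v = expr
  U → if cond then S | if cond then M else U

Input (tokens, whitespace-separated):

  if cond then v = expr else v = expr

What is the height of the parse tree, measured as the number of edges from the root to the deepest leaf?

3

[S [M if cond then [M v = expr] else [M v = expr]]]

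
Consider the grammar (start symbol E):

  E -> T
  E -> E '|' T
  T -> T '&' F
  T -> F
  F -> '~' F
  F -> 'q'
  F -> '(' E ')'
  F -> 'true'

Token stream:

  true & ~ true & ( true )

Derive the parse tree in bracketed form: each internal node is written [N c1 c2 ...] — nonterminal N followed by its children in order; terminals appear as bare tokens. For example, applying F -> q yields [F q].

[E [T [T [T [F true]] & [F ~ [F true]]] & [F ( [E [T [F true]]] )]]]

E
T
T & F
T & F & F
F & F & F
true & F & F
true & ~ F & F
true & ~ true & F
true & ~ true & ( E )
true & ~ true & ( T )
true & ~ true & ( F )
true & ~ true & ( true )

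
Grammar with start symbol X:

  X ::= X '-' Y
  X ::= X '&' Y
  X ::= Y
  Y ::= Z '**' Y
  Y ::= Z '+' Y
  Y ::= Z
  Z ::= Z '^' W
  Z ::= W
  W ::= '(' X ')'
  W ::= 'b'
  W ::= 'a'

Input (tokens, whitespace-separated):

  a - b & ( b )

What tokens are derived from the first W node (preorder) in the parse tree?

[X [X [X [Y [Z [W a]]]] - [Y [Z [W b]]]] & [Y [Z [W ( [X [Y [Z [W b]]]] )]]]]

a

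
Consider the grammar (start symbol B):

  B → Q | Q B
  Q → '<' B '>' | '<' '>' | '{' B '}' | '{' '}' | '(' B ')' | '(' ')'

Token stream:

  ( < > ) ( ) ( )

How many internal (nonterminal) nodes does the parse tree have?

[B [Q ( [B [Q < >]] )] [B [Q ( )] [B [Q ( )]]]]

8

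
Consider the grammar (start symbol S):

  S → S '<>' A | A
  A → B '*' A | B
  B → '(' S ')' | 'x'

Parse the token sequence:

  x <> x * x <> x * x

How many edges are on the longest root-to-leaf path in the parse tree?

[S [S [S [A [B x]]] <> [A [B x] * [A [B x]]]] <> [A [B x] * [A [B x]]]]

5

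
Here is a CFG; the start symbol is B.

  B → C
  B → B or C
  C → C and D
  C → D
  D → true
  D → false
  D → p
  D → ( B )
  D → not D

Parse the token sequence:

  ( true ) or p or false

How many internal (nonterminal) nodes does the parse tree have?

[B [B [B [C [D ( [B [C [D true]]] )]]] or [C [D p]]] or [C [D false]]]

12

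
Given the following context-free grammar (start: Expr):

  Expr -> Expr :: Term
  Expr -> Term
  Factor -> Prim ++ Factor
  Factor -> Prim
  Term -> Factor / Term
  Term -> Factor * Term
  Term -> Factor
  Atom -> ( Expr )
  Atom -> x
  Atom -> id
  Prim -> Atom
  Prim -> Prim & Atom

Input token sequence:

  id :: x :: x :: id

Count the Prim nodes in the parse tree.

[Expr [Expr [Expr [Expr [Term [Factor [Prim [Atom id]]]]] :: [Term [Factor [Prim [Atom x]]]]] :: [Term [Factor [Prim [Atom x]]]]] :: [Term [Factor [Prim [Atom id]]]]]

4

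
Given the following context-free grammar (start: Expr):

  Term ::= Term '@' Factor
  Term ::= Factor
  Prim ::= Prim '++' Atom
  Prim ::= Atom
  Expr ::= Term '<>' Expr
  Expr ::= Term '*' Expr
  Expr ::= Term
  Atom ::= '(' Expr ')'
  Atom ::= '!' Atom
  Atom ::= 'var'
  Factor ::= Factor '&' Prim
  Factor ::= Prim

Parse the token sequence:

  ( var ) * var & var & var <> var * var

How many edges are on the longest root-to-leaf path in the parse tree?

10

[Expr [Term [Factor [Prim [Atom ( [Expr [Term [Factor [Prim [Atom var]]]]] )]]]] * [Expr [Term [Factor [Factor [Factor [Prim [Atom var]]] & [Prim [Atom var]]] & [Prim [Atom var]]]] <> [Expr [Term [Factor [Prim [Atom var]]]] * [Expr [Term [Factor [Prim [Atom var]]]]]]]]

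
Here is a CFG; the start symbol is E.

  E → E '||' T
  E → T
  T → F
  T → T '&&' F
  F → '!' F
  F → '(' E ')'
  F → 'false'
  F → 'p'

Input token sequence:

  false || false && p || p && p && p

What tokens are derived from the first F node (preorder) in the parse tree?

[E [E [E [T [F false]]] || [T [T [F false]] && [F p]]] || [T [T [T [F p]] && [F p]] && [F p]]]

false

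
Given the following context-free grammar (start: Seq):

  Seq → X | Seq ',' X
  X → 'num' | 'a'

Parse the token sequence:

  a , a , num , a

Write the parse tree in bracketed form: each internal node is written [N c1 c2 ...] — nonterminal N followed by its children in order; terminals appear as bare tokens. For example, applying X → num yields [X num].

Seq
Seq , X
Seq , X , X
Seq , X , X , X
X , X , X , X
a , X , X , X
a , a , X , X
a , a , num , X
a , a , num , a

[Seq [Seq [Seq [Seq [X a]] , [X a]] , [X num]] , [X a]]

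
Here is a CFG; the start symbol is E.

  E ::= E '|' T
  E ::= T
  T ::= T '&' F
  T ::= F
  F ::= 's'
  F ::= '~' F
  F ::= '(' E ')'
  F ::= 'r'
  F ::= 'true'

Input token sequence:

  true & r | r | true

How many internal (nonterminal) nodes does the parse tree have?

[E [E [E [T [T [F true]] & [F r]]] | [T [F r]]] | [T [F true]]]

11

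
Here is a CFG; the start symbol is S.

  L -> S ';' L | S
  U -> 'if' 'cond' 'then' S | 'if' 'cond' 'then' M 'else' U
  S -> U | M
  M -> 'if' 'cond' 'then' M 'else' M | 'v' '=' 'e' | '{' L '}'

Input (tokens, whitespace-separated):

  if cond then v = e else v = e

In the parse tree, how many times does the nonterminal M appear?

[S [M if cond then [M v = e] else [M v = e]]]

3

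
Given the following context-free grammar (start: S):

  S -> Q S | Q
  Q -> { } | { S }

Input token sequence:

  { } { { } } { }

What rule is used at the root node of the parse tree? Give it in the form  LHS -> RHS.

[S [Q { }] [S [Q { [S [Q { }]] }] [S [Q { }]]]]

S -> Q S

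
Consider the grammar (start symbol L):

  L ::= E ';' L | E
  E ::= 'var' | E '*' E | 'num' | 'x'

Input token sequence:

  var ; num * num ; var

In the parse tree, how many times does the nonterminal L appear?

3

[L [E var] ; [L [E [E num] * [E num]] ; [L [E var]]]]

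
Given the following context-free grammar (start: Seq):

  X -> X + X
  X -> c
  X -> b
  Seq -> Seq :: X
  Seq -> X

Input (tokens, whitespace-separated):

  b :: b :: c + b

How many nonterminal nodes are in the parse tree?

[Seq [Seq [Seq [X b]] :: [X b]] :: [X [X c] + [X b]]]

8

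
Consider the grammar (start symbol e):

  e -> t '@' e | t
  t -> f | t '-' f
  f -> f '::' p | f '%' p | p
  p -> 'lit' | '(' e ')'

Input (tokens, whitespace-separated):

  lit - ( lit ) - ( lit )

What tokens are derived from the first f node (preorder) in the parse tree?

lit

[e [t [t [t [f [p lit]]] - [f [p ( [e [t [f [p lit]]]] )]]] - [f [p ( [e [t [f [p lit]]]] )]]]]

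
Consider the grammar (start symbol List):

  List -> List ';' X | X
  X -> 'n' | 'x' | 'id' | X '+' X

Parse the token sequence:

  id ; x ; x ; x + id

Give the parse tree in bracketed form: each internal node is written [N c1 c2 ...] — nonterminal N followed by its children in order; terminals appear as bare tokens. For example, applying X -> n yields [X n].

List
List ; X
List ; X ; X
List ; X ; X ; X
X ; X ; X ; X
id ; X ; X ; X
id ; x ; X ; X
id ; x ; x ; X
id ; x ; x ; X + X
id ; x ; x ; x + X
id ; x ; x ; x + id

[List [List [List [List [X id]] ; [X x]] ; [X x]] ; [X [X x] + [X id]]]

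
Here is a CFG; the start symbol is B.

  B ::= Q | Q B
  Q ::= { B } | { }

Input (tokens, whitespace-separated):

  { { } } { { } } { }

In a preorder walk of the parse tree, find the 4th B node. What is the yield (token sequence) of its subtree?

[B [Q { [B [Q { }]] }] [B [Q { [B [Q { }]] }] [B [Q { }]]]]

{ }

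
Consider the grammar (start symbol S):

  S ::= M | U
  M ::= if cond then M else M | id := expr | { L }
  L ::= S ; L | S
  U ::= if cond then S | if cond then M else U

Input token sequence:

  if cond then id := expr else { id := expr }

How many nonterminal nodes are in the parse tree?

7

[S [M if cond then [M id := expr] else [M { [L [S [M id := expr]]] }]]]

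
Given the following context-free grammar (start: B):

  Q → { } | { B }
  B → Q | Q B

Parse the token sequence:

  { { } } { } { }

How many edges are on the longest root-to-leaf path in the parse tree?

[B [Q { [B [Q { }]] }] [B [Q { }] [B [Q { }]]]]

4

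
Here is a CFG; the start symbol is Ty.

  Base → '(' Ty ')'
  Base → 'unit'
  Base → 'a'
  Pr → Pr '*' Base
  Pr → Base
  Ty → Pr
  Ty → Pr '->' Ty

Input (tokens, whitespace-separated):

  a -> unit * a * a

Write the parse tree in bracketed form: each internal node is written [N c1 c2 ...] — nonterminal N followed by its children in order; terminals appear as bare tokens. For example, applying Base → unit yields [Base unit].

[Ty [Pr [Base a]] -> [Ty [Pr [Pr [Pr [Base unit]] * [Base a]] * [Base a]]]]

Ty
Pr -> Ty
Base -> Ty
a -> Ty
a -> Pr
a -> Pr * Base
a -> Pr * Base * Base
a -> Base * Base * Base
a -> unit * Base * Base
a -> unit * a * Base
a -> unit * a * a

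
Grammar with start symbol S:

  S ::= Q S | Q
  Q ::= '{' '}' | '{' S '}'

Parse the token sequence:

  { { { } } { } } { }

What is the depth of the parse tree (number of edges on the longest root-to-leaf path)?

[S [Q { [S [Q { [S [Q { }]] }] [S [Q { }]]] }] [S [Q { }]]]

6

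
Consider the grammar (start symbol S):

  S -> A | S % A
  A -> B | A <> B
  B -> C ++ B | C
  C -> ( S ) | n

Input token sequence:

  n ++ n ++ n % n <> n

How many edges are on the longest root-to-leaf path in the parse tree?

7

[S [S [A [B [C n] ++ [B [C n] ++ [B [C n]]]]]] % [A [A [B [C n]]] <> [B [C n]]]]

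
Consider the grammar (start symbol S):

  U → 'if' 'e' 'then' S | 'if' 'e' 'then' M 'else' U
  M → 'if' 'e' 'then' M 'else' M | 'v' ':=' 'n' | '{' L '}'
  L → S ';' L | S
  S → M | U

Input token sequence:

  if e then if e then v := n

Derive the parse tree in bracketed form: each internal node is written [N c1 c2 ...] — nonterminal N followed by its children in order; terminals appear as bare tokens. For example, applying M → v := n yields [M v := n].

[S [U if e then [S [U if e then [S [M v := n]]]]]]

S
U
if e then S
if e then U
if e then if e then S
if e then if e then M
if e then if e then v := n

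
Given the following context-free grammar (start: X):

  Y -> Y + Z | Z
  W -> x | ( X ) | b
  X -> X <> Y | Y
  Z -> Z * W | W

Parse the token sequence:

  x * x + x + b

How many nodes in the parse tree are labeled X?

1

[X [Y [Y [Y [Z [Z [W x]] * [W x]]] + [Z [W x]]] + [Z [W b]]]]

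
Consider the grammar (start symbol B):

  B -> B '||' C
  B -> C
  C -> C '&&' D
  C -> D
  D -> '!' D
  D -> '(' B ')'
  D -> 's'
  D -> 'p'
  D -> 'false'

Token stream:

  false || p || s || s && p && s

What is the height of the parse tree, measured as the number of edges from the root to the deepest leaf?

6

[B [B [B [B [C [D false]]] || [C [D p]]] || [C [D s]]] || [C [C [C [D s]] && [D p]] && [D s]]]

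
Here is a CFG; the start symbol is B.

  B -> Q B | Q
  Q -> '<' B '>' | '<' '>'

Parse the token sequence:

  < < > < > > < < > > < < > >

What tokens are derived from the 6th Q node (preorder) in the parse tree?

< < > >

[B [Q < [B [Q < >] [B [Q < >]]] >] [B [Q < [B [Q < >]] >] [B [Q < [B [Q < >]] >]]]]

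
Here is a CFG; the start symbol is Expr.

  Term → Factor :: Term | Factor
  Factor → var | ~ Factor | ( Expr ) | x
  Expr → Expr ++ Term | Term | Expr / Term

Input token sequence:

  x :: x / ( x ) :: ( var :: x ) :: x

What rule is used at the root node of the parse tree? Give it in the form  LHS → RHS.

Expr → Expr / Term

[Expr [Expr [Term [Factor x] :: [Term [Factor x]]]] / [Term [Factor ( [Expr [Term [Factor x]]] )] :: [Term [Factor ( [Expr [Term [Factor var] :: [Term [Factor x]]]] )] :: [Term [Factor x]]]]]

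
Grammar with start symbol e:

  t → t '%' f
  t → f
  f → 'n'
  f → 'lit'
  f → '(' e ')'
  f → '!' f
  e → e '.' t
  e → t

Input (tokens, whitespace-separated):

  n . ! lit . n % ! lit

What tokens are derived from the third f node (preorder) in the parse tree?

lit

[e [e [e [t [f n]]] . [t [f ! [f lit]]]] . [t [t [f n]] % [f ! [f lit]]]]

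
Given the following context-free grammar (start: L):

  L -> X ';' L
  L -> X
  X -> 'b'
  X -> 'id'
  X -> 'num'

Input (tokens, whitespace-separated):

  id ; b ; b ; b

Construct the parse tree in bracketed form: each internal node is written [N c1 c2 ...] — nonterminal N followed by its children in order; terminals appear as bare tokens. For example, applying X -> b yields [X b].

[L [X id] ; [L [X b] ; [L [X b] ; [L [X b]]]]]

L
X ; L
id ; L
id ; X ; L
id ; b ; L
id ; b ; X ; L
id ; b ; b ; L
id ; b ; b ; X
id ; b ; b ; b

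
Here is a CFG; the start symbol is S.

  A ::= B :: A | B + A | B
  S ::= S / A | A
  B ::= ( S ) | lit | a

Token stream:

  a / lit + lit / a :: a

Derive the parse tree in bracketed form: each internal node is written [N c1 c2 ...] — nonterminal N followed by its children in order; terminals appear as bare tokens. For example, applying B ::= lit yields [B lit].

S
S / A
S / A / A
A / A / A
B / A / A
a / A / A
a / B + A / A
a / lit + A / A
a / lit + B / A
a / lit + lit / A
a / lit + lit / B :: A
a / lit + lit / a :: A
a / lit + lit / a :: B
a / lit + lit / a :: a

[S [S [S [A [B a]]] / [A [B lit] + [A [B lit]]]] / [A [B a] :: [A [B a]]]]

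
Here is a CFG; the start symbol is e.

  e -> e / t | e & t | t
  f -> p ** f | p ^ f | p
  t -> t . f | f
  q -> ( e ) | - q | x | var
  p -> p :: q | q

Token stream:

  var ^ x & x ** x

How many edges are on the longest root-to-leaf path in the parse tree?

[e [e [t [f [p [q var]] ^ [f [p [q x]]]]]] & [t [f [p [q x]] ** [f [p [q x]]]]]]

7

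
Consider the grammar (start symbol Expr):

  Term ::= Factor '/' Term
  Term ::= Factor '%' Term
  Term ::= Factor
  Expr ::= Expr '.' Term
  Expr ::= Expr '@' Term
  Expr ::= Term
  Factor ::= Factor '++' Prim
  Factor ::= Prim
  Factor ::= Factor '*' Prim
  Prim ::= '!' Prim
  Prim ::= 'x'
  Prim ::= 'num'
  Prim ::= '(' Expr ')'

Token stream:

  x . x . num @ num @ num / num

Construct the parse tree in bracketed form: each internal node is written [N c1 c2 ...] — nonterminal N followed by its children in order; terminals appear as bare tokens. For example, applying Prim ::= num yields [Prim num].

[Expr [Expr [Expr [Expr [Expr [Term [Factor [Prim x]]]] . [Term [Factor [Prim x]]]] . [Term [Factor [Prim num]]]] @ [Term [Factor [Prim num]]]] @ [Term [Factor [Prim num]] / [Term [Factor [Prim num]]]]]

Expr
Expr @ Term
Expr @ Term @ Term
Expr . Term @ Term @ Term
Expr . Term . Term @ Term @ Term
Term . Term . Term @ Term @ Term
Factor . Term . Term @ Term @ Term
Prim . Term . Term @ Term @ Term
x . Term . Term @ Term @ Term
x . Factor . Term @ Term @ Term
x . Prim . Term @ Term @ Term
x . x . Term @ Term @ Term
x . x . Factor @ Term @ Term
x . x . Prim @ Term @ Term
x . x . num @ Term @ Term
x . x . num @ Factor @ Term
x . x . num @ Prim @ Term
x . x . num @ num @ Term
x . x . num @ num @ Factor / Term
x . x . num @ num @ Prim / Term
x . x . num @ num @ num / Term
x . x . num @ num @ num / Factor
x . x . num @ num @ num / Prim
x . x . num @ num @ num / num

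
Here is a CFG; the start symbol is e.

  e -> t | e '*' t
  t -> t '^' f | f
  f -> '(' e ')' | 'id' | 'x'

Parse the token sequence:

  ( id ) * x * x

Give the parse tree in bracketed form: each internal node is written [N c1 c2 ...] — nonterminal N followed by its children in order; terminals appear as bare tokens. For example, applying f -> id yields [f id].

e
e * t
e * t * t
t * t * t
f * t * t
( e ) * t * t
( t ) * t * t
( f ) * t * t
( id ) * t * t
( id ) * f * t
( id ) * x * t
( id ) * x * f
( id ) * x * x

[e [e [e [t [f ( [e [t [f id]]] )]]] * [t [f x]]] * [t [f x]]]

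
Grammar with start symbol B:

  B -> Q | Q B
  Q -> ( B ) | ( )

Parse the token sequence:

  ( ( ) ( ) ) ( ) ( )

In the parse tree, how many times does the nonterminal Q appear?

5

[B [Q ( [B [Q ( )] [B [Q ( )]]] )] [B [Q ( )] [B [Q ( )]]]]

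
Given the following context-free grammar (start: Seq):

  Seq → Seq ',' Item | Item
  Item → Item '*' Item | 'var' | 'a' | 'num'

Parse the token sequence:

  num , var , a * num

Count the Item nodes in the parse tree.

[Seq [Seq [Seq [Item num]] , [Item var]] , [Item [Item a] * [Item num]]]

5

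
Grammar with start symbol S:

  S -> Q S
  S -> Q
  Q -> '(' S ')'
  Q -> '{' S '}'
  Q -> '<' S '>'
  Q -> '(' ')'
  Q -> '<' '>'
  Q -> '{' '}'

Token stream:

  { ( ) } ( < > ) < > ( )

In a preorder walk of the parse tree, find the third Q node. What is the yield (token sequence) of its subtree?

( < > )

[S [Q { [S [Q ( )]] }] [S [Q ( [S [Q < >]] )] [S [Q < >] [S [Q ( )]]]]]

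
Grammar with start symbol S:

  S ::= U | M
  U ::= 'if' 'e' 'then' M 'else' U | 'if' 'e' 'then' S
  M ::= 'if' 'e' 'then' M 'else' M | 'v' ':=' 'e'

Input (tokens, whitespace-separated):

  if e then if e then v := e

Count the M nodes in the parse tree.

[S [U if e then [S [U if e then [S [M v := e]]]]]]

1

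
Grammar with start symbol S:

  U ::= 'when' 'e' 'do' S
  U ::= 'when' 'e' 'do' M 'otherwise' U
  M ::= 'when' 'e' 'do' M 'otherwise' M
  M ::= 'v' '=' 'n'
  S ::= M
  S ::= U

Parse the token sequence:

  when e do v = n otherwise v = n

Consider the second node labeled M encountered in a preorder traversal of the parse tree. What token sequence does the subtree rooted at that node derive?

v = n

[S [M when e do [M v = n] otherwise [M v = n]]]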